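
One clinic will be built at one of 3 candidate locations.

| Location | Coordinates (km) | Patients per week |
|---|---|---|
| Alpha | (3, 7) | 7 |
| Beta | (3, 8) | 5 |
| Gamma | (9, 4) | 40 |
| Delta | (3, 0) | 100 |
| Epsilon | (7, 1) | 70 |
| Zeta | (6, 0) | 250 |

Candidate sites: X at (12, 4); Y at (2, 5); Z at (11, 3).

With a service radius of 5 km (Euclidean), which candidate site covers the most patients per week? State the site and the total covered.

Coverage radius r = 5 km; a point is covered iff (Δx)²+(Δy)² ≤ 5² = 25.
  X (12, 4): covers {Gamma} → 40
  Y (2, 5): covers {Alpha, Beta} → 12
  Z (11, 3): covers {Gamma, Epsilon} → 110
Maximum coverage at Z: 110 patients per week.

Z, covering 110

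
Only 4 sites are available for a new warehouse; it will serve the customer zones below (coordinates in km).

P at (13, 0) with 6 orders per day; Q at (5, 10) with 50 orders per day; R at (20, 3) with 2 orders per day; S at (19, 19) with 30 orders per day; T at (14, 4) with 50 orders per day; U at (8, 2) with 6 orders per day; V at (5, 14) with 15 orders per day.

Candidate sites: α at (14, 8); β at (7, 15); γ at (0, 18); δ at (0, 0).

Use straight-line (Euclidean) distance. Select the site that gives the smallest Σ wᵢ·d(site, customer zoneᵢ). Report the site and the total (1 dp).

α, total 1300.6 km

Total weighted distance at each candidate:
  α (14, 8): total = 1300.6
  β (7, 15): total = 1544.7
  γ (0, 18): total = 2419.0
  δ (0, 0): total = 2484.0
Minimum is at α with total 1300.6 km.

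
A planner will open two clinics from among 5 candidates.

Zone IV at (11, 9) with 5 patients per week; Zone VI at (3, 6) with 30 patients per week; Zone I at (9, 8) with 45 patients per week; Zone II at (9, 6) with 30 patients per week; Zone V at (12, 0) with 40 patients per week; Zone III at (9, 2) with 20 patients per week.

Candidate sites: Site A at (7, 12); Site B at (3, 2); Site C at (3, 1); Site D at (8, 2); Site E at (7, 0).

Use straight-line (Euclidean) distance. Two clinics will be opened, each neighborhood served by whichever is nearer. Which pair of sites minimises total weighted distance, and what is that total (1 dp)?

{Site A, Site D}, total 740.9

Evaluate every pair (each demand assigned to the nearer of the two):
  {Site A, Site D}: total = 740.9
  {Site B, Site D}: total = 754.4
  {Site C, Site D}: total = 784.4
  {Site D, Site E}: total = 826.5
  {Site A, Site E}: total = 888.9
  {Site B, Site E}: total = 986.6
  {Site C, Site E}: total = 1016.6
  {Site A, Site B}: total = 1024.8
  {Site A, Site C}: total = 1049.9
  {Site B, Site C}: total = 1253.5
Best pair: {Site A, Site D} with total 740.9.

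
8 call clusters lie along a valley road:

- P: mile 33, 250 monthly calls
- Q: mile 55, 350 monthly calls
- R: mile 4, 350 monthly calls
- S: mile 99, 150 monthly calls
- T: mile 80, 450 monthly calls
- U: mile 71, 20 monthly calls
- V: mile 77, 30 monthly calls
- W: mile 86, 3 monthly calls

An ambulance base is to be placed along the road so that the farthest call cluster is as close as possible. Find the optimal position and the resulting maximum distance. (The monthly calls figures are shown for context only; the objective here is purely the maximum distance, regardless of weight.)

location 51.5, max distance 47.5

The 1-center on a line is the midpoint of the two extreme points: leftmost at 4, rightmost at 99.
Optimal location = (4 + 99)/2 = 51.5; maximum distance = (99 − 4)/2 = 47.5.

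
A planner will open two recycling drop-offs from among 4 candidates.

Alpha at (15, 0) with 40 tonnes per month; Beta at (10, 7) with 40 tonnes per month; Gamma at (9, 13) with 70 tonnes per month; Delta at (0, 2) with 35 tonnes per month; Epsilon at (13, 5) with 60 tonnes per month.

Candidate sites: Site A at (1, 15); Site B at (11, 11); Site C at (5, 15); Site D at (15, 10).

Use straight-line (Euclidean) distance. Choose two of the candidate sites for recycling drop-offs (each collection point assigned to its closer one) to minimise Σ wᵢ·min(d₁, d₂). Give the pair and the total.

Evaluate every pair (each demand assigned to the nearer of the two):
  {Site B, Site D}: total = 1583.5
  {Site A, Site B}: total = 1666.9
  {Site B, Site C}: total = 1698.1
  {Site C, Site D}: total = 1756.9
  {Site A, Site D}: total = 1882.3
  {Site A, Site C}: total = 2636.2
Best pair: {Site B, Site D} with total 1583.5.

{Site B, Site D}, total 1583.5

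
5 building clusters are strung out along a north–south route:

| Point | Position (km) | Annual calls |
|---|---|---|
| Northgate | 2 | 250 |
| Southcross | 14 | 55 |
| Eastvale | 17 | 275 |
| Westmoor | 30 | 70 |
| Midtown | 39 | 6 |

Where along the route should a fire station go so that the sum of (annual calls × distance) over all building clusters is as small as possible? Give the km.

x = 17

For a sum of weighted absolute distances on a line, the optimum is the weighted median (not the mean). Total weight W = 656; half-weight = 328.
Sort by position and accumulate weight:
  km 2 (Northgate, w=250) → cum 250
  km 14 (Southcross, w=55) → cum 305
  km 17 (Eastvale, w=275) → cum 580  ≥ 328 → median here
  km 30 (Westmoor, w=70) → cum 650
  km 39 (Midtown, w=6) → cum 656
Optimal location: km 17.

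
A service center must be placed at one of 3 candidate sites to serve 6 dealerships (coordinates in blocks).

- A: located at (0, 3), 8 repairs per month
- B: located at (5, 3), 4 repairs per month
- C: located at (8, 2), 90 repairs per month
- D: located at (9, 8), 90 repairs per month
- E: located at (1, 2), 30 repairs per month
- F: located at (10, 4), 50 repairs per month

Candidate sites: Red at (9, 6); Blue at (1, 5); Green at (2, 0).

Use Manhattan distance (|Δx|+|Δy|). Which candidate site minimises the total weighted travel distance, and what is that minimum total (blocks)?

Red, total 1264 blocks

Total weighted distance at each candidate:
  Red (9, 6): total = 1264
  Blue (1, 5): total = 2528
  Green (2, 0): total = 2824
Minimum is at Red with total 1264 blocks.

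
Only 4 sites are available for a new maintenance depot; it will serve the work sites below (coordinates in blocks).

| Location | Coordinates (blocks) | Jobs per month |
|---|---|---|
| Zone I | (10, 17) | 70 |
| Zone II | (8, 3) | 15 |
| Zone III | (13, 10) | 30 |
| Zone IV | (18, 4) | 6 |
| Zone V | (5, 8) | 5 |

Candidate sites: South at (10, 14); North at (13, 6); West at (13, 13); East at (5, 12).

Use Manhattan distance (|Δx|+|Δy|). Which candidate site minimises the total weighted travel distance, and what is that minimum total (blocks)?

South, total 778 blocks

Total weighted distance at each candidate:
  South (10, 14): total = 778
  North (13, 6): total = 1312
  West (13, 13): total = 954
  East (5, 12): total = 1326
Minimum is at South with total 778 blocks.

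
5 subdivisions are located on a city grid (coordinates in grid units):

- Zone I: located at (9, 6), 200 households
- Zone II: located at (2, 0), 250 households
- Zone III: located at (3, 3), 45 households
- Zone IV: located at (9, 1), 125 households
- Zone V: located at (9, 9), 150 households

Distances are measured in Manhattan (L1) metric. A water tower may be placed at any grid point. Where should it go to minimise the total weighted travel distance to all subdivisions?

(9, 3)

Manhattan distance separates: Σwᵢ(|x−xᵢ|+|y−yᵢ|) = Σwᵢ|x−xᵢ| + Σwᵢ|y−yᵢ|, so x and y are optimised independently as 1-D weighted medians.
Total weight W = 770; half = 385.
x-coordinate, sorted with cumulative weight:
  x=2 (Zone II, w=250) cum 250
  x=3 (Zone III, w=45) cum 295
  x=9 (Zone I, w=200) cum 495  ← median
  x=9 (Zone IV, w=125) cum 620
  x=9 (Zone V, w=150) cum 770
⇒ x* = 9
y-coordinate, sorted with cumulative weight:
  y=0 (Zone II, w=250) cum 250
  y=1 (Zone IV, w=125) cum 375
  y=3 (Zone III, w=45) cum 420  ← median
  y=6 (Zone I, w=200) cum 620
  y=9 (Zone V, w=150) cum 770
⇒ y* = 3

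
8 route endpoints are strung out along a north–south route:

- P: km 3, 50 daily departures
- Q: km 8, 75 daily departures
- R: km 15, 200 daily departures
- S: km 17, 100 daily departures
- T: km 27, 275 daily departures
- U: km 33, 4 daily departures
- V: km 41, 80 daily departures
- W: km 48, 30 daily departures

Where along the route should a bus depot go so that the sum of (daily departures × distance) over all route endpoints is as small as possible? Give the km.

For a sum of weighted absolute distances on a line, the optimum is the weighted median (not the mean). Total weight W = 814; half-weight = 407.
Sort by position and accumulate weight:
  km 3 (P, w=50) → cum 50
  km 8 (Q, w=75) → cum 125
  km 15 (R, w=200) → cum 325
  km 17 (S, w=100) → cum 425  ≥ 407 → median here
  km 27 (T, w=275) → cum 700
  km 33 (U, w=4) → cum 704
  km 41 (V, w=80) → cum 784
  km 48 (W, w=30) → cum 814
Optimal location: km 17.

x = 17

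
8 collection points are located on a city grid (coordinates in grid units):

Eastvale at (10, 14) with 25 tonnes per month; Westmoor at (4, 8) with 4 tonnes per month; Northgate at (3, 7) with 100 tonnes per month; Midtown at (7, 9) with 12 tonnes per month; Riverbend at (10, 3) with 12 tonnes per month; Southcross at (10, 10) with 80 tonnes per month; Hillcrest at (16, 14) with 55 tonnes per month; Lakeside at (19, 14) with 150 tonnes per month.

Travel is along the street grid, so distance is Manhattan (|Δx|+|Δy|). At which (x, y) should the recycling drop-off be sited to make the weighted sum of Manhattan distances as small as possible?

Manhattan distance separates: Σwᵢ(|x−xᵢ|+|y−yᵢ|) = Σwᵢ|x−xᵢ| + Σwᵢ|y−yᵢ|, so x and y are optimised independently as 1-D weighted medians.
Total weight W = 438; half = 219.
x-coordinate, sorted with cumulative weight:
  x=3 (Northgate, w=100) cum 100
  x=4 (Westmoor, w=4) cum 104
  x=7 (Midtown, w=12) cum 116
  x=10 (Eastvale, w=25) cum 141
  x=10 (Riverbend, w=12) cum 153
  x=10 (Southcross, w=80) cum 233  ← median
  x=16 (Hillcrest, w=55) cum 288
  x=19 (Lakeside, w=150) cum 438
⇒ x* = 10
y-coordinate, sorted with cumulative weight:
  y=3 (Riverbend, w=12) cum 12
  y=7 (Northgate, w=100) cum 112
  y=8 (Westmoor, w=4) cum 116
  y=9 (Midtown, w=12) cum 128
  y=10 (Southcross, w=80) cum 208
  y=14 (Eastvale, w=25) cum 233  ← median
  y=14 (Hillcrest, w=55) cum 288
  y=14 (Lakeside, w=150) cum 438
⇒ y* = 14

(10, 14)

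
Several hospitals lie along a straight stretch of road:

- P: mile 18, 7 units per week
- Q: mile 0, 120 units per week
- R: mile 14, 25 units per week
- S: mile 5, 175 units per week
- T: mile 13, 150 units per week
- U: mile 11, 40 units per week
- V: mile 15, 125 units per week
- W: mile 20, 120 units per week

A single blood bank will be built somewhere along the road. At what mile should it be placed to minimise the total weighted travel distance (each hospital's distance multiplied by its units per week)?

For a sum of weighted absolute distances on a line, the optimum is the weighted median (not the mean). Total weight W = 762; half-weight = 381.
Sort by position and accumulate weight:
  mile 0 (Q, w=120) → cum 120
  mile 5 (S, w=175) → cum 295
  mile 11 (U, w=40) → cum 335
  mile 13 (T, w=150) → cum 485  ≥ 381 → median here
  mile 14 (R, w=25) → cum 510
  mile 15 (V, w=125) → cum 635
  mile 18 (P, w=7) → cum 642
  mile 20 (W, w=120) → cum 762
Optimal location: mile 13.

x = 13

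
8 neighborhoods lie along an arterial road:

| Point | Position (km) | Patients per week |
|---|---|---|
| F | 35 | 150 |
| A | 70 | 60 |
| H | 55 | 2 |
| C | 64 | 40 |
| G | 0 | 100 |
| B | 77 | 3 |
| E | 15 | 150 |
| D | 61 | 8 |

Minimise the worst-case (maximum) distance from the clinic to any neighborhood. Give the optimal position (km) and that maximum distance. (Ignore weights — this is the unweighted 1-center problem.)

location 38.5, max distance 38.5

The 1-center on a line is the midpoint of the two extreme points: leftmost at 0, rightmost at 77.
Optimal location = (0 + 77)/2 = 38.5; maximum distance = (77 − 0)/2 = 38.5.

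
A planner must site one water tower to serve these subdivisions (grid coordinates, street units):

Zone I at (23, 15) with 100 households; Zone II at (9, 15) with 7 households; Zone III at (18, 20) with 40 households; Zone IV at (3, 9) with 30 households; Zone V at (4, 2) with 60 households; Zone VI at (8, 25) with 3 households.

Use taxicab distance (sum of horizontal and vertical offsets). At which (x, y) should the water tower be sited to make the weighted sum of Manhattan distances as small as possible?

(18, 15)

Manhattan distance separates: Σwᵢ(|x−xᵢ|+|y−yᵢ|) = Σwᵢ|x−xᵢ| + Σwᵢ|y−yᵢ|, so x and y are optimised independently as 1-D weighted medians.
Total weight W = 240; half = 120.
x-coordinate, sorted with cumulative weight:
  x=3 (Zone IV, w=30) cum 30
  x=4 (Zone V, w=60) cum 90
  x=8 (Zone VI, w=3) cum 93
  x=9 (Zone II, w=7) cum 100
  x=18 (Zone III, w=40) cum 140  ← median
  x=23 (Zone I, w=100) cum 240
⇒ x* = 18
y-coordinate, sorted with cumulative weight:
  y=2 (Zone V, w=60) cum 60
  y=9 (Zone IV, w=30) cum 90
  y=15 (Zone I, w=100) cum 190  ← median
  y=15 (Zone II, w=7) cum 197
  y=20 (Zone III, w=40) cum 237
  y=25 (Zone VI, w=3) cum 240
⇒ y* = 15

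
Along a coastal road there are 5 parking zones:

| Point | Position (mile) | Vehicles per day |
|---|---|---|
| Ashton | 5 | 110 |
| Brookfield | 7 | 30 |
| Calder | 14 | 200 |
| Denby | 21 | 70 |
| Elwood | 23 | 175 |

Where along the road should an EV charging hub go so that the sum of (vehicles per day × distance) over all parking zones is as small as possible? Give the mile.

x = 14

For a sum of weighted absolute distances on a line, the optimum is the weighted median (not the mean). Total weight W = 585; half-weight = 292.5.
Sort by position and accumulate weight:
  mile 5 (Ashton, w=110) → cum 110
  mile 7 (Brookfield, w=30) → cum 140
  mile 14 (Calder, w=200) → cum 340  ≥ 292.5 → median here
  mile 21 (Denby, w=70) → cum 410
  mile 23 (Elwood, w=175) → cum 585
Optimal location: mile 14.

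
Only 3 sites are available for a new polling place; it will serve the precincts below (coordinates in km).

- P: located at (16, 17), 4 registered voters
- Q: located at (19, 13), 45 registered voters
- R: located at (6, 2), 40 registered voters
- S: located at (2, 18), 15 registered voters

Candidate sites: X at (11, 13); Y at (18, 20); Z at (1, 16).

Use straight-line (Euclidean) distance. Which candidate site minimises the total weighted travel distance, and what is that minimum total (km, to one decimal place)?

X, total 1023.4 km

Total weighted distance at each candidate:
  X (11, 13): total = 1023.4
  Y (18, 20): total = 1439.8
  Z (1, 16): total = 1509.5
Minimum is at X with total 1023.4 km.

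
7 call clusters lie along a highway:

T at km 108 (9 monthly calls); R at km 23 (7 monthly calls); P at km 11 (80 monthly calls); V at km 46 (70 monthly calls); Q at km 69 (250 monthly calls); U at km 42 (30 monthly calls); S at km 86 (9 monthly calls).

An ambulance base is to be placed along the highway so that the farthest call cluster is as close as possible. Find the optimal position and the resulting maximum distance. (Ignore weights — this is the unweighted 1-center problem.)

The 1-center on a line is the midpoint of the two extreme points: leftmost at 11, rightmost at 108.
Optimal location = (11 + 108)/2 = 59.5; maximum distance = (108 − 11)/2 = 48.5.

location 59.5, max distance 48.5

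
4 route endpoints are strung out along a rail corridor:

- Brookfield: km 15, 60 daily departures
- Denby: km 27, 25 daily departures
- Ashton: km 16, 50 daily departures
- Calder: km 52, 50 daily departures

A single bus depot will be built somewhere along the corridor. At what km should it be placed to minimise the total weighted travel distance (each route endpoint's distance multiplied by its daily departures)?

x = 16

For a sum of weighted absolute distances on a line, the optimum is the weighted median (not the mean). Total weight W = 185; half-weight = 92.5.
Sort by position and accumulate weight:
  km 15 (Brookfield, w=60) → cum 60
  km 16 (Ashton, w=50) → cum 110  ≥ 92.5 → median here
  km 27 (Denby, w=25) → cum 135
  km 52 (Calder, w=50) → cum 185
Optimal location: km 16.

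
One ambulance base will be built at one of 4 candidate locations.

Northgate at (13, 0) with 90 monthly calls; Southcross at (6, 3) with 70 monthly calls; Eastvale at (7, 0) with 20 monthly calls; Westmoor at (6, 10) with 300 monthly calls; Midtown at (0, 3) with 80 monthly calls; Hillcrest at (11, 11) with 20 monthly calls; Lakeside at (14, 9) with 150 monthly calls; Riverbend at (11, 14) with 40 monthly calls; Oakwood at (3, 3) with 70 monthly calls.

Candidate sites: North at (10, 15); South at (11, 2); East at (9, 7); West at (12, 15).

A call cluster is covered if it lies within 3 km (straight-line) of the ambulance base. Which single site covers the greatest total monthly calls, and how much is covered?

Coverage radius r = 3 km; a point is covered iff (Δx)²+(Δy)² ≤ 3² = 9.
  North (10, 15): covers {Riverbend} → 40
  South (11, 2): covers {Northgate} → 90
  East (9, 7): covers {none} → 0
  West (12, 15): covers {Riverbend} → 40
Maximum coverage at South: 90 monthly calls.

South, covering 90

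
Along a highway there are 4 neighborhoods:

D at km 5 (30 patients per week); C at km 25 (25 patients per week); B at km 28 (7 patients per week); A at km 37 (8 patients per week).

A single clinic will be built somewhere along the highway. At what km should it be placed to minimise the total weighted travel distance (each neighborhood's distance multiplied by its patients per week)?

x = 25

For a sum of weighted absolute distances on a line, the optimum is the weighted median (not the mean). Total weight W = 70; half-weight = 35.
Sort by position and accumulate weight:
  km 5 (D, w=30) → cum 30
  km 25 (C, w=25) → cum 55  ≥ 35 → median here
  km 28 (B, w=7) → cum 62
  km 37 (A, w=8) → cum 70
Optimal location: km 25.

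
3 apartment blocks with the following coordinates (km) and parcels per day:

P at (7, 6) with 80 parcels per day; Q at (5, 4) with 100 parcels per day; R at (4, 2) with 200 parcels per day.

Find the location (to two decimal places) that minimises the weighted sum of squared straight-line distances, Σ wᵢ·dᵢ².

(4.89, 3.37)

The minimiser of Σwᵢ‖p−pᵢ‖² is the weighted centroid p* = (Σwᵢpᵢ)/(Σwᵢ).
Σwᵢ = 380.
Σwᵢxᵢ = 80·7 + 100·5 + 200·4 = 1860.
Σwᵢyᵢ = 80·6 + 100·4 + 200·2 = 1280.
x* = 1860/380 = 4.89, y* = 1280/380 = 3.37.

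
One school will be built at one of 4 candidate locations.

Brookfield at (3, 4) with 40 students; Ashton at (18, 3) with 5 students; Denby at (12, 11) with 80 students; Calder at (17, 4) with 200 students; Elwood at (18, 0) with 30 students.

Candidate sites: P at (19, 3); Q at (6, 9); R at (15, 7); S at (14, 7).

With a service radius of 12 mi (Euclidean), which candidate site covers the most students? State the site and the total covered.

Coverage radius r = 12 mi; a point is covered iff (Δx)²+(Δy)² ≤ 12² = 144.
  P (19, 3): covers {Ashton, Denby, Calder, Elwood} → 315
  Q (6, 9): covers {Brookfield, Denby} → 120
  R (15, 7): covers {Ashton, Denby, Calder, Elwood} → 315
  S (14, 7): covers {Brookfield, Ashton, Denby, Calder, Elwood} → 355
Maximum coverage at S: 355 students.

S, covering 355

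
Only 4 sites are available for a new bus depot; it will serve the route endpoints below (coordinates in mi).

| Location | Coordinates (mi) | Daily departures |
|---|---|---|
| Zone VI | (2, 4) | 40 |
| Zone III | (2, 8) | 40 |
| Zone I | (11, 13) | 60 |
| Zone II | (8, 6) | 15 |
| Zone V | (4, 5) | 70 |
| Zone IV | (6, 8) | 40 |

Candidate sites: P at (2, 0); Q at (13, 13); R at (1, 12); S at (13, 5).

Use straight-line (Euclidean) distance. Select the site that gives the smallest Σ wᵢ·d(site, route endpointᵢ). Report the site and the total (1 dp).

R, total 2017.9 mi

Total weighted distance at each candidate:
  P (2, 0): total = 2290.7
  Q (13, 13): total = 2487.9
  R (1, 12): total = 2017.9
  S (13, 5): total = 2403.8
Minimum is at R with total 2017.9 mi.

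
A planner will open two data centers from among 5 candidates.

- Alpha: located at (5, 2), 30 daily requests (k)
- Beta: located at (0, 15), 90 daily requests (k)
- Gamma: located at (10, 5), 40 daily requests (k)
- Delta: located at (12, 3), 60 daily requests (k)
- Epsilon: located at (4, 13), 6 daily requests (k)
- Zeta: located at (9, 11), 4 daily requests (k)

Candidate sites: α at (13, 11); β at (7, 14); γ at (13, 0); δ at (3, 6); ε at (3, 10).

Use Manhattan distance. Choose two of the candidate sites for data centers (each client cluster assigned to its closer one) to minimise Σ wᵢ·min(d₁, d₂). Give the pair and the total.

{β, γ}, total 1624

Evaluate every pair (each demand assigned to the nearer of the two):
  {β, γ}: total = 1624
  {γ, ε}: total = 1632
  {γ, δ}: total = 1912
  {α, ε}: total = 1960
  {β, δ}: total = 1984
  {δ, ε}: total = 1992
  {α, β}: total = 2080
  {α, δ}: total = 2184
  {α, γ}: total = 2472
  {β, ε}: total = 2504
Best pair: {β, γ} with total 1624.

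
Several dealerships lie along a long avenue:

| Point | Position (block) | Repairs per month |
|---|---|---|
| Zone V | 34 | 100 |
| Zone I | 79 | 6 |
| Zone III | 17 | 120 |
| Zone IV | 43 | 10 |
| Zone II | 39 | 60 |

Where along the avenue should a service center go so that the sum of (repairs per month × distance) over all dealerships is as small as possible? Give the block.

x = 34

For a sum of weighted absolute distances on a line, the optimum is the weighted median (not the mean). Total weight W = 296; half-weight = 148.
Sort by position and accumulate weight:
  block 17 (Zone III, w=120) → cum 120
  block 34 (Zone V, w=100) → cum 220  ≥ 148 → median here
  block 39 (Zone II, w=60) → cum 280
  block 43 (Zone IV, w=10) → cum 290
  block 79 (Zone I, w=6) → cum 296
Optimal location: block 34.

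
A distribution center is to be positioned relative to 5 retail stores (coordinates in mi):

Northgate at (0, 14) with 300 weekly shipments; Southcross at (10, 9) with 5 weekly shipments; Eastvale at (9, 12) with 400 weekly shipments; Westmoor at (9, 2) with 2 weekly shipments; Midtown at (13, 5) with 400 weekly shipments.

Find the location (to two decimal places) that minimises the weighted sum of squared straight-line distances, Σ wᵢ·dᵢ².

The minimiser of Σwᵢ‖p−pᵢ‖² is the weighted centroid p* = (Σwᵢpᵢ)/(Σwᵢ).
Σwᵢ = 1107.
Σwᵢxᵢ = 300·0 + 5·10 + 400·9 + 2·9 + 400·13 = 8868.
Σwᵢyᵢ = 300·14 + 5·9 + 400·12 + 2·2 + 400·5 = 11049.
x* = 8868/1107 = 8.01, y* = 11049/1107 = 9.98.

(8.01, 9.98)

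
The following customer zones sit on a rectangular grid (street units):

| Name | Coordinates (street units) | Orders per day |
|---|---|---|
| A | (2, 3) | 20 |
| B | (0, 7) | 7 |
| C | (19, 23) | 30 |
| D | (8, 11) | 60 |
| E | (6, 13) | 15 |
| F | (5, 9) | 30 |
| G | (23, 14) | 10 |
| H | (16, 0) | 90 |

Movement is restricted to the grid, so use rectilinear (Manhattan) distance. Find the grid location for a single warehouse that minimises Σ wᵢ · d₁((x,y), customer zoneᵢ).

Manhattan distance separates: Σwᵢ(|x−xᵢ|+|y−yᵢ|) = Σwᵢ|x−xᵢ| + Σwᵢ|y−yᵢ|, so x and y are optimised independently as 1-D weighted medians.
Total weight W = 262; half = 131.
x-coordinate, sorted with cumulative weight:
  x=0 (B, w=7) cum 7
  x=2 (A, w=20) cum 27
  x=5 (F, w=30) cum 57
  x=6 (E, w=15) cum 72
  x=8 (D, w=60) cum 132  ← median
  x=16 (H, w=90) cum 222
  x=19 (C, w=30) cum 252
  x=23 (G, w=10) cum 262
⇒ x* = 8
y-coordinate, sorted with cumulative weight:
  y=0 (H, w=90) cum 90
  y=3 (A, w=20) cum 110
  y=7 (B, w=7) cum 117
  y=9 (F, w=30) cum 147  ← median
  y=11 (D, w=60) cum 207
  y=13 (E, w=15) cum 222
  y=14 (G, w=10) cum 232
  y=23 (C, w=30) cum 262
⇒ y* = 9

(8, 9)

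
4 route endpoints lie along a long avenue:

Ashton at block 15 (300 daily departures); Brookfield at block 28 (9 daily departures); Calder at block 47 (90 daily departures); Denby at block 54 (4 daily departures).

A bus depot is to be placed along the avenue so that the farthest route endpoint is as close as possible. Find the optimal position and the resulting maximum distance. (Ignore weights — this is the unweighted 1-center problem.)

The 1-center on a line is the midpoint of the two extreme points: leftmost at 15, rightmost at 54.
Optimal location = (15 + 54)/2 = 34.5; maximum distance = (54 − 15)/2 = 19.5.

location 34.5, max distance 19.5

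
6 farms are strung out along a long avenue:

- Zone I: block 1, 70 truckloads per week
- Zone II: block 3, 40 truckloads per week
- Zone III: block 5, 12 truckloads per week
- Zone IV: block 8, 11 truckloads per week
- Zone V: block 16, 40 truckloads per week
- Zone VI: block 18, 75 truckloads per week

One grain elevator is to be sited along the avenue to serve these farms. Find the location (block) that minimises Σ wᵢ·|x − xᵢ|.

x = 8

For a sum of weighted absolute distances on a line, the optimum is the weighted median (not the mean). Total weight W = 248; half-weight = 124.
Sort by position and accumulate weight:
  block 1 (Zone I, w=70) → cum 70
  block 3 (Zone II, w=40) → cum 110
  block 5 (Zone III, w=12) → cum 122
  block 8 (Zone IV, w=11) → cum 133  ≥ 124 → median here
  block 16 (Zone V, w=40) → cum 173
  block 18 (Zone VI, w=75) → cum 248
Optimal location: block 8.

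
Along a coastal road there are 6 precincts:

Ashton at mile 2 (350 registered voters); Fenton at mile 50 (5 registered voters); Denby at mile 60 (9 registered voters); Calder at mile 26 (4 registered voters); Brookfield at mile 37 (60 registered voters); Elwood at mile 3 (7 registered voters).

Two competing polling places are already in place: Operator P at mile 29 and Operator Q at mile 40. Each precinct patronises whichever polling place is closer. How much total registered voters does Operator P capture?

The indifferent point is the midpoint (29+40)/2 = 34.5; precincts left of it (closer to Operator P at 29) go to Operator P, those right go to Operator Q.
  Ashton at 2 (w=350) → Operator P
  Elwood at 3 (w=7) → Operator P
  Calder at 26 (w=4) → Operator P
  Brookfield at 37 (w=60) → Operator Q
  Fenton at 50 (w=5) → Operator Q
  Denby at 60 (w=9) → Operator Q
Operator P captures 361; Operator Q captures 74.

361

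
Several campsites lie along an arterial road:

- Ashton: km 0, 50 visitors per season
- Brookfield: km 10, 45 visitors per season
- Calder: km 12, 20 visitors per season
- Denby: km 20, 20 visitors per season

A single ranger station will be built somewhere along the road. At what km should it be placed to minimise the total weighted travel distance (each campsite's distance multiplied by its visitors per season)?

For a sum of weighted absolute distances on a line, the optimum is the weighted median (not the mean). Total weight W = 135; half-weight = 67.5.
Sort by position and accumulate weight:
  km 0 (Ashton, w=50) → cum 50
  km 10 (Brookfield, w=45) → cum 95  ≥ 67.5 → median here
  km 12 (Calder, w=20) → cum 115
  km 20 (Denby, w=20) → cum 135
Optimal location: km 10.

x = 10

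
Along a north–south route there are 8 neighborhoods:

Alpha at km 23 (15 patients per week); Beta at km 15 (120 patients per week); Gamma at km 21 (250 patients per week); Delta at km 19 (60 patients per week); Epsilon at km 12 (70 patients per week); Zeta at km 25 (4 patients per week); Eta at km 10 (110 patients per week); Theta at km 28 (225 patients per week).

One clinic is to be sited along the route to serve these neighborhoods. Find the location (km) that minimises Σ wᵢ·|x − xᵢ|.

x = 21

For a sum of weighted absolute distances on a line, the optimum is the weighted median (not the mean). Total weight W = 854; half-weight = 427.
Sort by position and accumulate weight:
  km 10 (Eta, w=110) → cum 110
  km 12 (Epsilon, w=70) → cum 180
  km 15 (Beta, w=120) → cum 300
  km 19 (Delta, w=60) → cum 360
  km 21 (Gamma, w=250) → cum 610  ≥ 427 → median here
  km 23 (Alpha, w=15) → cum 625
  km 25 (Zeta, w=4) → cum 629
  km 28 (Theta, w=225) → cum 854
Optimal location: km 21.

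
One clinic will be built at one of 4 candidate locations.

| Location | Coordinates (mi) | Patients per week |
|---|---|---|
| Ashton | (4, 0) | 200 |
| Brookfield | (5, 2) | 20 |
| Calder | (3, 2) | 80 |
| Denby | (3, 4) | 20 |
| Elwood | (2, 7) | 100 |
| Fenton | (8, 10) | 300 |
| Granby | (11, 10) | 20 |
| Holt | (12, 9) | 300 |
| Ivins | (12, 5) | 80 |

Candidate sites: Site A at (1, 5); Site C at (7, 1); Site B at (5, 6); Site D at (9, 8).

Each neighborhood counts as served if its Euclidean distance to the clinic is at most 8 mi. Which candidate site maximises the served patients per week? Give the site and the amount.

Coverage radius r = 8 mi; a point is covered iff (Δx)²+(Δy)² ≤ 8² = 64.
  Site A (1, 5): covers {Ashton, Brookfield, Calder, Denby, Elwood} → 420
  Site C (7, 1): covers {Ashton, Brookfield, Calder, Denby, Elwood, Ivins} → 500
  Site B (5, 6): covers {Ashton, Brookfield, Calder, Denby, Elwood, Fenton, Granby, Holt, Ivins} → 1120
  Site D (9, 8): covers {Brookfield, Denby, Elwood, Fenton, Granby, Holt, Ivins} → 840
Maximum coverage at Site B: 1120 patients per week.

Site B, covering 1120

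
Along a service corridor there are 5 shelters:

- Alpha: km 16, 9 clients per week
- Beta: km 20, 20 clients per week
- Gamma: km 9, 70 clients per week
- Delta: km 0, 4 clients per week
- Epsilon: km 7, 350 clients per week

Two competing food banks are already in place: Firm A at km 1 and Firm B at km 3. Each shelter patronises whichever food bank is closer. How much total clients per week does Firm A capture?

The indifferent point is the midpoint (1+3)/2 = 2; shelters left of it (closer to Firm A at 1) go to Firm A, those right go to Firm B.
  Delta at 0 (w=4) → Firm A
  Epsilon at 7 (w=350) → Firm B
  Gamma at 9 (w=70) → Firm B
  Alpha at 16 (w=9) → Firm B
  Beta at 20 (w=20) → Firm B
Firm A captures 4; Firm B captures 449.

4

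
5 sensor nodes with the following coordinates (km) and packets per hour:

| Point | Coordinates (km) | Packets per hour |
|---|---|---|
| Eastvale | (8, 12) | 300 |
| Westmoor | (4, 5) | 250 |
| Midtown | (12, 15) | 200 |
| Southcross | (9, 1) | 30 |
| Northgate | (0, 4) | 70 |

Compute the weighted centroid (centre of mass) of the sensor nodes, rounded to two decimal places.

(7.14, 9.60)

The minimiser of Σwᵢ‖p−pᵢ‖² is the weighted centroid p* = (Σwᵢpᵢ)/(Σwᵢ).
Σwᵢ = 850.
Σwᵢxᵢ = 300·8 + 250·4 + 200·12 + 30·9 + 70·0 = 6070.
Σwᵢyᵢ = 300·12 + 250·5 + 200·15 + 30·1 + 70·4 = 8160.
x* = 6070/850 = 7.14, y* = 8160/850 = 9.60.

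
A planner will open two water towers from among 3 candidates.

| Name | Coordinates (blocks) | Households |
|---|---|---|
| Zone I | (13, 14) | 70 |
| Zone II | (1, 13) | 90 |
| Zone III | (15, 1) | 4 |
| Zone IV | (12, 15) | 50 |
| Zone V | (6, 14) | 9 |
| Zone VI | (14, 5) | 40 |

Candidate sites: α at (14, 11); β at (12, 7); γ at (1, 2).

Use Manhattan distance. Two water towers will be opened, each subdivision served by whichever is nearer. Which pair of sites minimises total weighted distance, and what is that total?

{α, γ}, total 1953

Evaluate every pair (each demand assigned to the nearer of the two):
  {α, γ}: total = 1953
  {α, β}: total = 2225
  {β, γ}: total = 2263
Best pair: {α, γ} with total 1953.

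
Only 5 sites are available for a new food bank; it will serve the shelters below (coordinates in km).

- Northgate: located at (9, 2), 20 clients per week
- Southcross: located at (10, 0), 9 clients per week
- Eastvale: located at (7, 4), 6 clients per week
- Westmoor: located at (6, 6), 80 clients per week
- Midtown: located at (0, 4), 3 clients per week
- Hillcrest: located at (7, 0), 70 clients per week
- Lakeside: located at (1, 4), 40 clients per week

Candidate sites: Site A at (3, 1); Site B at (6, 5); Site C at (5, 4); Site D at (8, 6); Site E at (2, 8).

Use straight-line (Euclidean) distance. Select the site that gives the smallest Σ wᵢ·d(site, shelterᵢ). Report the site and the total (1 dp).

Site B, total 810.1 km

Total weighted distance at each candidate:
  Site A (3, 1): total = 1127.3
  Site B (6, 5): total = 810.1
  Site C (5, 4): total = 826.0
  Site D (8, 6): total = 1054.5
  Site E (2, 8): total = 1521.1
Minimum is at Site B with total 810.1 km.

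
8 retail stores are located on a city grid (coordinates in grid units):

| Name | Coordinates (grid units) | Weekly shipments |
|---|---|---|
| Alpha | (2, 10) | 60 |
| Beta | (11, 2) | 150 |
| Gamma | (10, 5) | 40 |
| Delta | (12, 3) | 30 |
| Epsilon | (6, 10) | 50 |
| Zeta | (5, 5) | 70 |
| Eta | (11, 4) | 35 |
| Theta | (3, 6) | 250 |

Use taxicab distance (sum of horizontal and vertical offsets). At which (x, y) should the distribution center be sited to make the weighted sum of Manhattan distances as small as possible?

(5, 6)

Manhattan distance separates: Σwᵢ(|x−xᵢ|+|y−yᵢ|) = Σwᵢ|x−xᵢ| + Σwᵢ|y−yᵢ|, so x and y are optimised independently as 1-D weighted medians.
Total weight W = 685; half = 342.5.
x-coordinate, sorted with cumulative weight:
  x=2 (Alpha, w=60) cum 60
  x=3 (Theta, w=250) cum 310
  x=5 (Zeta, w=70) cum 380  ← median
  x=6 (Epsilon, w=50) cum 430
  x=10 (Gamma, w=40) cum 470
  x=11 (Beta, w=150) cum 620
  x=11 (Eta, w=35) cum 655
  x=12 (Delta, w=30) cum 685
⇒ x* = 5
y-coordinate, sorted with cumulative weight:
  y=2 (Beta, w=150) cum 150
  y=3 (Delta, w=30) cum 180
  y=4 (Eta, w=35) cum 215
  y=5 (Gamma, w=40) cum 255
  y=5 (Zeta, w=70) cum 325
  y=6 (Theta, w=250) cum 575  ← median
  y=10 (Alpha, w=60) cum 635
  y=10 (Epsilon, w=50) cum 685
⇒ y* = 6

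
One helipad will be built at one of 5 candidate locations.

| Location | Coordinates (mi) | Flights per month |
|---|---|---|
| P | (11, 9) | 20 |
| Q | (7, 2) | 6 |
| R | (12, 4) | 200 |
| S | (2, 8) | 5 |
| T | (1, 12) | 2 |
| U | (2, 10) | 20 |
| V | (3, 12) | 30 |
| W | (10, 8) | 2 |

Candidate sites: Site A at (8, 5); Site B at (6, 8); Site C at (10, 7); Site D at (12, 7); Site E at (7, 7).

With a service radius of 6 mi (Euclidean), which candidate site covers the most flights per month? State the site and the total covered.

Coverage radius r = 6 mi; a point is covered iff (Δx)²+(Δy)² ≤ 6² = 36.
  Site A (8, 5): covers {P, Q, R, W} → 228
  Site B (6, 8): covers {P, S, U, V, W} → 77
  Site C (10, 7): covers {P, Q, R, W} → 228
  Site D (12, 7): covers {P, R, W} → 222
  Site E (7, 7): covers {P, Q, R, S, U, W} → 253
Maximum coverage at Site E: 253 flights per month.

Site E, covering 253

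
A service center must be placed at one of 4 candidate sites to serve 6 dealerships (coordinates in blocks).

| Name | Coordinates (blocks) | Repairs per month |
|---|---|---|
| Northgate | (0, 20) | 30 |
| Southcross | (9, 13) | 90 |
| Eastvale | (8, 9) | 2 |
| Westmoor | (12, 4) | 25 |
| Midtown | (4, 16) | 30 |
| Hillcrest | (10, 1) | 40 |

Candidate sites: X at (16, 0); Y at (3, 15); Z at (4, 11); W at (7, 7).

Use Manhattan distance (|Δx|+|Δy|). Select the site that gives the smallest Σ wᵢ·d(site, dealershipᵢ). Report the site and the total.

Total weighted distance at each candidate:
  X (16, 0): total = 4234
  Y (3, 15): total = 2382
  Z (4, 11): total = 2197
  W (7, 7): total = 2246
Minimum is at Z with total 2197 blocks.

Z, total 2197 blocks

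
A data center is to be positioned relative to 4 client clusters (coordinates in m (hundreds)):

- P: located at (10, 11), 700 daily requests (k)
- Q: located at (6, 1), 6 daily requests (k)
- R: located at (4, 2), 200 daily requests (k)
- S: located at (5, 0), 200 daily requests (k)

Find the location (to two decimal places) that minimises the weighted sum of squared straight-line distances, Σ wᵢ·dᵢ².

The minimiser of Σwᵢ‖p−pᵢ‖² is the weighted centroid p* = (Σwᵢpᵢ)/(Σwᵢ).
Σwᵢ = 1106.
Σwᵢxᵢ = 700·10 + 6·6 + 200·4 + 200·5 = 8836.
Σwᵢyᵢ = 700·11 + 6·1 + 200·2 + 200·0 = 8106.
x* = 8836/1106 = 7.99, y* = 8106/1106 = 7.33.

(7.99, 7.33)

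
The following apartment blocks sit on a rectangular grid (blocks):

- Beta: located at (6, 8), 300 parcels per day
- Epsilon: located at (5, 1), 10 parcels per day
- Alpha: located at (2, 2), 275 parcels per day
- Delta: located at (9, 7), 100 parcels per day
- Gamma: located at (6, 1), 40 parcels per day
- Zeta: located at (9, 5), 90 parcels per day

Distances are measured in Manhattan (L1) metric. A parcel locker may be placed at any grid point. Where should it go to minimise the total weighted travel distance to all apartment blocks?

Manhattan distance separates: Σwᵢ(|x−xᵢ|+|y−yᵢ|) = Σwᵢ|x−xᵢ| + Σwᵢ|y−yᵢ|, so x and y are optimised independently as 1-D weighted medians.
Total weight W = 815; half = 407.5.
x-coordinate, sorted with cumulative weight:
  x=2 (Alpha, w=275) cum 275
  x=5 (Epsilon, w=10) cum 285
  x=6 (Beta, w=300) cum 585  ← median
  x=6 (Gamma, w=40) cum 625
  x=9 (Delta, w=100) cum 725
  x=9 (Zeta, w=90) cum 815
⇒ x* = 6
y-coordinate, sorted with cumulative weight:
  y=1 (Epsilon, w=10) cum 10
  y=1 (Gamma, w=40) cum 50
  y=2 (Alpha, w=275) cum 325
  y=5 (Zeta, w=90) cum 415  ← median
  y=7 (Delta, w=100) cum 515
  y=8 (Beta, w=300) cum 815
⇒ y* = 5

(6, 5)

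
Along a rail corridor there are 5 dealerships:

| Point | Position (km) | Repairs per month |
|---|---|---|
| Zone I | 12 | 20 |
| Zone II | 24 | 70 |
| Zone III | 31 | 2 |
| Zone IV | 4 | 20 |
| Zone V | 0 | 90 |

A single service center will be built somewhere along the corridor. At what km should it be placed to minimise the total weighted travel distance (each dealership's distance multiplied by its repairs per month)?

x = 4

For a sum of weighted absolute distances on a line, the optimum is the weighted median (not the mean). Total weight W = 202; half-weight = 101.
Sort by position and accumulate weight:
  km 0 (Zone V, w=90) → cum 90
  km 4 (Zone IV, w=20) → cum 110  ≥ 101 → median here
  km 12 (Zone I, w=20) → cum 130
  km 24 (Zone II, w=70) → cum 200
  km 31 (Zone III, w=2) → cum 202
Optimal location: km 4.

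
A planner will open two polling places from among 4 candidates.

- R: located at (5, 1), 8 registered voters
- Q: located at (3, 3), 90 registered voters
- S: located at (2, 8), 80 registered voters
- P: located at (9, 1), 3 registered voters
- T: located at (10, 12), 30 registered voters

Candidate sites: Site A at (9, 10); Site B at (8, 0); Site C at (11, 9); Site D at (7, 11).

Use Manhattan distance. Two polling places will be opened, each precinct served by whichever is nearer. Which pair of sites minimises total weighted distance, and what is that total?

Evaluate every pair (each demand assigned to the nearer of the two):
  {Site B, Site D}: total = 1518
  {Site A, Site B}: total = 1568
  {Site B, Site C}: total = 1678
  {Site A, Site D}: total = 1933
  {Site C, Site D}: total = 1966
  {Site A, Site C}: total = 2111
Best pair: {Site B, Site D} with total 1518.

{Site B, Site D}, total 1518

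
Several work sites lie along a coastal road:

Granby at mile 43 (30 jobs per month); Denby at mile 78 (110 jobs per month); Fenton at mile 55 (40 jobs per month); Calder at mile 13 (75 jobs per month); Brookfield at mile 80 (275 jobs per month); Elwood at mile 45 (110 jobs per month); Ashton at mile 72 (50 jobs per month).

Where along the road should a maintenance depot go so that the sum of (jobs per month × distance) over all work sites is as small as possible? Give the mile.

x = 78

For a sum of weighted absolute distances on a line, the optimum is the weighted median (not the mean). Total weight W = 690; half-weight = 345.
Sort by position and accumulate weight:
  mile 13 (Calder, w=75) → cum 75
  mile 43 (Granby, w=30) → cum 105
  mile 45 (Elwood, w=110) → cum 215
  mile 55 (Fenton, w=40) → cum 255
  mile 72 (Ashton, w=50) → cum 305
  mile 78 (Denby, w=110) → cum 415  ≥ 345 → median here
  mile 80 (Brookfield, w=275) → cum 690
Optimal location: mile 78.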